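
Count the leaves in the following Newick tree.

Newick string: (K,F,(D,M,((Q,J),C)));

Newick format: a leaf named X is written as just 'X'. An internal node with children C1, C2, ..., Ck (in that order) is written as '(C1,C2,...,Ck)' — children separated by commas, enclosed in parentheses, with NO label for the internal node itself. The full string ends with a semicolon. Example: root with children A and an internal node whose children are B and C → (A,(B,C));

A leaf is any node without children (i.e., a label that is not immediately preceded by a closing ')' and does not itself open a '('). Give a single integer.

Answer: 7

Derivation:
Newick: (K,F,(D,M,((Q,J),C)));
Scan left-to-right; a leaf is any maximal label run not followed by '(':
  pos 1: leaf 'K' → count = 1
  pos 3: leaf 'F' → count = 2
  pos 6: leaf 'D' → count = 3
  pos 8: leaf 'M' → count = 4
  pos 12: leaf 'Q' → count = 5
  pos 14: leaf 'J' → count = 6
  pos 17: leaf 'C' → count = 7
Total leaves: 7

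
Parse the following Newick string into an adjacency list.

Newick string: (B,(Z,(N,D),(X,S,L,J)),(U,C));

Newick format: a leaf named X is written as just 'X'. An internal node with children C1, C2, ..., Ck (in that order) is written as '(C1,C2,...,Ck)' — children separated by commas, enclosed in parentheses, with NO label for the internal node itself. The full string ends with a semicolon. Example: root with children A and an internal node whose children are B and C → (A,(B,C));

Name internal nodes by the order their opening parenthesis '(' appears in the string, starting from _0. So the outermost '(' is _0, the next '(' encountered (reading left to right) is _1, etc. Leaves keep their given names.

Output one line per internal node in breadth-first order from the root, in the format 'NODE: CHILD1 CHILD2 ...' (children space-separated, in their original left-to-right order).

Input: (B,(Z,(N,D),(X,S,L,J)),(U,C));
Scanning left-to-right, naming '(' by encounter order:
  pos 0: '(' -> open internal node _0 (depth 1)
  pos 3: '(' -> open internal node _1 (depth 2)
  pos 6: '(' -> open internal node _2 (depth 3)
  pos 10: ')' -> close internal node _2 (now at depth 2)
  pos 12: '(' -> open internal node _3 (depth 3)
  pos 20: ')' -> close internal node _3 (now at depth 2)
  pos 21: ')' -> close internal node _1 (now at depth 1)
  pos 23: '(' -> open internal node _4 (depth 2)
  pos 27: ')' -> close internal node _4 (now at depth 1)
  pos 28: ')' -> close internal node _0 (now at depth 0)
Total internal nodes: 5
BFS adjacency from root:
  _0: B _1 _4
  _1: Z _2 _3
  _4: U C
  _2: N D
  _3: X S L J

Answer: _0: B _1 _4
_1: Z _2 _3
_4: U C
_2: N D
_3: X S L J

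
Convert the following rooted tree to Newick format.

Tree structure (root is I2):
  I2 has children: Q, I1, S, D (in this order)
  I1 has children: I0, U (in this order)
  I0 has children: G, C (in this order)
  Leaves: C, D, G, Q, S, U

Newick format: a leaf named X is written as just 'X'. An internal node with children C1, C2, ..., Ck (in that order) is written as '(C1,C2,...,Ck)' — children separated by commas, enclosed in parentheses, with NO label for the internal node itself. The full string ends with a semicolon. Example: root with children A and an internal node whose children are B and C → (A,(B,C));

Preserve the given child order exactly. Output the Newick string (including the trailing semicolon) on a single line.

internal I2 with children ['Q', 'I1', 'S', 'D']
  leaf 'Q' → 'Q'
  internal I1 with children ['I0', 'U']
    internal I0 with children ['G', 'C']
      leaf 'G' → 'G'
      leaf 'C' → 'C'
    → '(G,C)'
    leaf 'U' → 'U'
  → '((G,C),U)'
  leaf 'S' → 'S'
  leaf 'D' → 'D'
→ '(Q,((G,C),U),S,D)'
Final: (Q,((G,C),U),S,D);

Answer: (Q,((G,C),U),S,D);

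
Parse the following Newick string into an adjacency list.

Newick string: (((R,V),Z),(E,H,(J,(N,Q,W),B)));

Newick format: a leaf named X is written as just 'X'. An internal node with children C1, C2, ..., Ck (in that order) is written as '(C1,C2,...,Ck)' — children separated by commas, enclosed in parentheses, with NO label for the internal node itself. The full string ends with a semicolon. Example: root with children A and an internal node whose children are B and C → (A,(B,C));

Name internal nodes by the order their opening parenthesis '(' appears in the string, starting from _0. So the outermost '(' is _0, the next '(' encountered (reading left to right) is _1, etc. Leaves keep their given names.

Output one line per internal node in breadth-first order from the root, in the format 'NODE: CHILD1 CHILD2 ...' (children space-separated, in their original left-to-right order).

Answer: _0: _1 _3
_1: _2 Z
_3: E H _4
_2: R V
_4: J _5 B
_5: N Q W

Derivation:
Input: (((R,V),Z),(E,H,(J,(N,Q,W),B)));
Scanning left-to-right, naming '(' by encounter order:
  pos 0: '(' -> open internal node _0 (depth 1)
  pos 1: '(' -> open internal node _1 (depth 2)
  pos 2: '(' -> open internal node _2 (depth 3)
  pos 6: ')' -> close internal node _2 (now at depth 2)
  pos 9: ')' -> close internal node _1 (now at depth 1)
  pos 11: '(' -> open internal node _3 (depth 2)
  pos 16: '(' -> open internal node _4 (depth 3)
  pos 19: '(' -> open internal node _5 (depth 4)
  pos 25: ')' -> close internal node _5 (now at depth 3)
  pos 28: ')' -> close internal node _4 (now at depth 2)
  pos 29: ')' -> close internal node _3 (now at depth 1)
  pos 30: ')' -> close internal node _0 (now at depth 0)
Total internal nodes: 6
BFS adjacency from root:
  _0: _1 _3
  _1: _2 Z
  _3: E H _4
  _2: R V
  _4: J _5 B
  _5: N Q W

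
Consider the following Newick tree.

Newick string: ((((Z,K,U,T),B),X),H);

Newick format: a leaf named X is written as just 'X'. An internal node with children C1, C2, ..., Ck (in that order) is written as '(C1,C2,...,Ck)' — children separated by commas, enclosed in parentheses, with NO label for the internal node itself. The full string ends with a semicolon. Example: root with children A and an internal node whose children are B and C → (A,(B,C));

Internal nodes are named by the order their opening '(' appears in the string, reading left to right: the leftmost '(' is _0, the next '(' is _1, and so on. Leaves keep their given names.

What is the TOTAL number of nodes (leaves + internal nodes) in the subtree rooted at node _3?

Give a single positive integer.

Answer: 5

Derivation:
Newick: ((((Z,K,U,T),B),X),H);
Locate _3: it is the '(' at position 3 (the 4th '(' reading left to right).
Query: subtree rooted at _3
_3: subtree_size = 1 + 4
  Z: subtree_size = 1 + 0
  K: subtree_size = 1 + 0
  U: subtree_size = 1 + 0
  T: subtree_size = 1 + 0
Total subtree size of _3: 5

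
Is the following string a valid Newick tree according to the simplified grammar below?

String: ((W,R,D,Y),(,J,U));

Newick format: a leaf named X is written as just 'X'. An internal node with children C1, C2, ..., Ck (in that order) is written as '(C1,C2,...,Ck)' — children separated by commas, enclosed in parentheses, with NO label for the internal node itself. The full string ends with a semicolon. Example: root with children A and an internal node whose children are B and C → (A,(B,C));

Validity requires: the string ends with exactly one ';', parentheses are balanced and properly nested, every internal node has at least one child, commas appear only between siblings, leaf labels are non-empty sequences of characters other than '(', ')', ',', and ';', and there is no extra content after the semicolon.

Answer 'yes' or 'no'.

Answer: no

Derivation:
Input: ((W,R,D,Y),(,J,U));
Paren balance: 3 '(' vs 3 ')' OK
Ends with single ';': True
Full parse: FAILS (empty leaf label at pos 12)
Valid: False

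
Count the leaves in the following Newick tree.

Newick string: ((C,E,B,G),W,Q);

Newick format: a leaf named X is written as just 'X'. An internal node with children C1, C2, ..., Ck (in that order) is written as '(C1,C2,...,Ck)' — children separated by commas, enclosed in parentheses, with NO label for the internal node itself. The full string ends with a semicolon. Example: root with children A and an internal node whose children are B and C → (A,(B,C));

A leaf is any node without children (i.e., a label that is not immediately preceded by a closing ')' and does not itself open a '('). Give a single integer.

Answer: 6

Derivation:
Newick: ((C,E,B,G),W,Q);
Scan left-to-right; a leaf is any maximal label run not followed by '(':
  pos 2: leaf 'C' → count = 1
  pos 4: leaf 'E' → count = 2
  pos 6: leaf 'B' → count = 3
  pos 8: leaf 'G' → count = 4
  pos 11: leaf 'W' → count = 5
  pos 13: leaf 'Q' → count = 6
Total leaves: 6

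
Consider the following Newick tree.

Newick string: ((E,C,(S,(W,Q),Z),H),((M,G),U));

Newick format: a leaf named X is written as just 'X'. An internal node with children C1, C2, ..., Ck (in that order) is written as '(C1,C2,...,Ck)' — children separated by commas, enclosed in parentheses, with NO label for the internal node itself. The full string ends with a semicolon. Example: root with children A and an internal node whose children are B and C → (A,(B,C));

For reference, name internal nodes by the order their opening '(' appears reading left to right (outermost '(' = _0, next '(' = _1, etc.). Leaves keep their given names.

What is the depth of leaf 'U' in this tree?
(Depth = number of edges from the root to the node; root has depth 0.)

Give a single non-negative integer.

Answer: 2

Derivation:
Newick: ((E,C,(S,(W,Q),Z),H),((M,G),U));
Naming internals by '(' encounter order: outermost '(' = _0, next = _1, ...
Query node: U
Path from root: _0 -> _4 -> U
Depth of U: 2 (number of edges from root)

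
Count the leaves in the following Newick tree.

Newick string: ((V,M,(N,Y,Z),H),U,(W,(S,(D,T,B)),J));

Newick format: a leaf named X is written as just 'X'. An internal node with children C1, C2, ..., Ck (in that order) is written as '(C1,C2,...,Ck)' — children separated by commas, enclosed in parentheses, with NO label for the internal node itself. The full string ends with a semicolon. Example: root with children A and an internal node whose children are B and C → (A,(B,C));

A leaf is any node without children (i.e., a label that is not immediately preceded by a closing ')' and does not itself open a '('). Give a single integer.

Newick: ((V,M,(N,Y,Z),H),U,(W,(S,(D,T,B)),J));
Scan left-to-right; a leaf is any maximal label run not followed by '(':
  pos 2: leaf 'V' → count = 1
  pos 4: leaf 'M' → count = 2
  pos 7: leaf 'N' → count = 3
  pos 9: leaf 'Y' → count = 4
  pos 11: leaf 'Z' → count = 5
  pos 14: leaf 'H' → count = 6
  pos 17: leaf 'U' → count = 7
  pos 20: leaf 'W' → count = 8
  pos 23: leaf 'S' → count = 9
  pos 26: leaf 'D' → count = 10
  pos 28: leaf 'T' → count = 11
  pos 30: leaf 'B' → count = 12
  pos 34: leaf 'J' → count = 13
Total leaves: 13

Answer: 13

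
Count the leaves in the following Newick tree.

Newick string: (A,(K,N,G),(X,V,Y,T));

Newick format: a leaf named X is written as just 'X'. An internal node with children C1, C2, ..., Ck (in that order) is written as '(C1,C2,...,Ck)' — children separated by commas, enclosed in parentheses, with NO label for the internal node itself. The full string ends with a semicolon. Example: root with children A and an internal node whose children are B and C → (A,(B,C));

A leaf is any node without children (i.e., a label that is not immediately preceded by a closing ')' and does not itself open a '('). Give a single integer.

Answer: 8

Derivation:
Newick: (A,(K,N,G),(X,V,Y,T));
Scan left-to-right; a leaf is any maximal label run not followed by '(':
  pos 1: leaf 'A' → count = 1
  pos 4: leaf 'K' → count = 2
  pos 6: leaf 'N' → count = 3
  pos 8: leaf 'G' → count = 4
  pos 12: leaf 'X' → count = 5
  pos 14: leaf 'V' → count = 6
  pos 16: leaf 'Y' → count = 7
  pos 18: leaf 'T' → count = 8
Total leaves: 8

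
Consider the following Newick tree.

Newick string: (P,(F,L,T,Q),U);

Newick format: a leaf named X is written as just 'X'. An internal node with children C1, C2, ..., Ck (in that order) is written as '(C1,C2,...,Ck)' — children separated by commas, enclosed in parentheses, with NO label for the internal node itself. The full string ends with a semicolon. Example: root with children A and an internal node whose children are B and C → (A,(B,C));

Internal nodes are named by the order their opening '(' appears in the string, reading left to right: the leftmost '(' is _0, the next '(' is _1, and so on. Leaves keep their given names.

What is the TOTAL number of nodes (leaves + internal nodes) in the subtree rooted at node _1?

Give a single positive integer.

Answer: 5

Derivation:
Newick: (P,(F,L,T,Q),U);
Locate _1: it is the '(' at position 3 (the 2nd '(' reading left to right).
Query: subtree rooted at _1
_1: subtree_size = 1 + 4
  F: subtree_size = 1 + 0
  L: subtree_size = 1 + 0
  T: subtree_size = 1 + 0
  Q: subtree_size = 1 + 0
Total subtree size of _1: 5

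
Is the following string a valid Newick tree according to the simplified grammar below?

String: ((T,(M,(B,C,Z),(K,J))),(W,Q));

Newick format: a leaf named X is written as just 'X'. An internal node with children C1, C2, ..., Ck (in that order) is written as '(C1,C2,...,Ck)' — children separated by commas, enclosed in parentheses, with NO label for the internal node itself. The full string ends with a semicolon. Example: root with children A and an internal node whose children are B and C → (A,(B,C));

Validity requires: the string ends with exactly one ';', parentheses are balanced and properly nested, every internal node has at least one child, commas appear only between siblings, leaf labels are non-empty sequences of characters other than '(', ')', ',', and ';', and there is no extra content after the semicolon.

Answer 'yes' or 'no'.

Input: ((T,(M,(B,C,Z),(K,J))),(W,Q));
Paren balance: 6 '(' vs 6 ')' OK
Ends with single ';': True
Full parse: OK
Valid: True

Answer: yes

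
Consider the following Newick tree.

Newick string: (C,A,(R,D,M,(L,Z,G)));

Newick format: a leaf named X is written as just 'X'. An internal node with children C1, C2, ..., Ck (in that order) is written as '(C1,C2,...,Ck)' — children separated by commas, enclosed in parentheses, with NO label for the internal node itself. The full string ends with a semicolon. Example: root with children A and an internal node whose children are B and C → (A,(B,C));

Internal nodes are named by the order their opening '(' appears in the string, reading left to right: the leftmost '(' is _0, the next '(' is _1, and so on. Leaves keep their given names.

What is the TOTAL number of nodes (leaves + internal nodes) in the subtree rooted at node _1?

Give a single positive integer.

Newick: (C,A,(R,D,M,(L,Z,G)));
Locate _1: it is the '(' at position 5 (the 2nd '(' reading left to right).
Query: subtree rooted at _1
_1: subtree_size = 1 + 7
  R: subtree_size = 1 + 0
  D: subtree_size = 1 + 0
  M: subtree_size = 1 + 0
  _2: subtree_size = 1 + 3
    L: subtree_size = 1 + 0
    Z: subtree_size = 1 + 0
    G: subtree_size = 1 + 0
Total subtree size of _1: 8

Answer: 8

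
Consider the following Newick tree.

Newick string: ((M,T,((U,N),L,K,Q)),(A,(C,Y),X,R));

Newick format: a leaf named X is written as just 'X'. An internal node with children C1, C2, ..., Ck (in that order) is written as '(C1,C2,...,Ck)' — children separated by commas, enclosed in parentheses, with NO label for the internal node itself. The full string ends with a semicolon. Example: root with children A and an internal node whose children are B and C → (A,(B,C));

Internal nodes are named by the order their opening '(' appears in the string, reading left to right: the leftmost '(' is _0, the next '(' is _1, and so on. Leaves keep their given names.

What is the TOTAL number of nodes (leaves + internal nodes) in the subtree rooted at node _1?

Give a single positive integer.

Answer: 10

Derivation:
Newick: ((M,T,((U,N),L,K,Q)),(A,(C,Y),X,R));
Locate _1: it is the '(' at position 1 (the 2nd '(' reading left to right).
Query: subtree rooted at _1
_1: subtree_size = 1 + 9
  M: subtree_size = 1 + 0
  T: subtree_size = 1 + 0
  _2: subtree_size = 1 + 6
    _3: subtree_size = 1 + 2
      U: subtree_size = 1 + 0
      N: subtree_size = 1 + 0
    L: subtree_size = 1 + 0
    K: subtree_size = 1 + 0
    Q: subtree_size = 1 + 0
Total subtree size of _1: 10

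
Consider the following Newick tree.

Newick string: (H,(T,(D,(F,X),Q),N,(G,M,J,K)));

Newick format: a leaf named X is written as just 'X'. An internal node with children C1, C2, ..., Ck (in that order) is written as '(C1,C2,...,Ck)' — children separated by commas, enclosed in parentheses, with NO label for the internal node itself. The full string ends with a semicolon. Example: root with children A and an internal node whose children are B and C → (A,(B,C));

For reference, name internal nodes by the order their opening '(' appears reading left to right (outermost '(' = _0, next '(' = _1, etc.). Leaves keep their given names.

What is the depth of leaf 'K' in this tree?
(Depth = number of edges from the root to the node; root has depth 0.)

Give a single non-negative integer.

Newick: (H,(T,(D,(F,X),Q),N,(G,M,J,K)));
Naming internals by '(' encounter order: outermost '(' = _0, next = _1, ...
Query node: K
Path from root: _0 -> _1 -> _4 -> K
Depth of K: 3 (number of edges from root)

Answer: 3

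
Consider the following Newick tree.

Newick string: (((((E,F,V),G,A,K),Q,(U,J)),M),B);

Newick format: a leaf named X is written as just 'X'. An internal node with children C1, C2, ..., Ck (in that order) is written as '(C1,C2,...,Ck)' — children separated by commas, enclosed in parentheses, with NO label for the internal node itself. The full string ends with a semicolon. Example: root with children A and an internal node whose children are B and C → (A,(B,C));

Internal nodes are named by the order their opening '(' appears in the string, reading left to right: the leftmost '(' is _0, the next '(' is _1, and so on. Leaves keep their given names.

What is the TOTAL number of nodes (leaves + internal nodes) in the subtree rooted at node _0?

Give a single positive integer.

Newick: (((((E,F,V),G,A,K),Q,(U,J)),M),B);
Locate _0: it is the '(' at position 0 (the 1st '(' reading left to right).
Query: subtree rooted at _0
_0: subtree_size = 1 + 16
  _1: subtree_size = 1 + 14
    _2: subtree_size = 1 + 12
      _3: subtree_size = 1 + 7
        _4: subtree_size = 1 + 3
          E: subtree_size = 1 + 0
          F: subtree_size = 1 + 0
          V: subtree_size = 1 + 0
        G: subtree_size = 1 + 0
        A: subtree_size = 1 + 0
        K: subtree_size = 1 + 0
      Q: subtree_size = 1 + 0
      _5: subtree_size = 1 + 2
        U: subtree_size = 1 + 0
        J: subtree_size = 1 + 0
    M: subtree_size = 1 + 0
  B: subtree_size = 1 + 0
Total subtree size of _0: 17

Answer: 17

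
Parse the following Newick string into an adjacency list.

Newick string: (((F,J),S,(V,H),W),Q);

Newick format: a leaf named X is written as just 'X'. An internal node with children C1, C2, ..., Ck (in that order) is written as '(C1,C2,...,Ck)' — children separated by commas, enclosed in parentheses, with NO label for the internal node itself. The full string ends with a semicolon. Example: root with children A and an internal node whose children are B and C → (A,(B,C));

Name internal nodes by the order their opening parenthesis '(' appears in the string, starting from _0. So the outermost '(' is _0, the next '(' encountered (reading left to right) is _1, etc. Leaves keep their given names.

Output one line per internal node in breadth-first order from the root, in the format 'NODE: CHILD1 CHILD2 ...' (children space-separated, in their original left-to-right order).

Input: (((F,J),S,(V,H),W),Q);
Scanning left-to-right, naming '(' by encounter order:
  pos 0: '(' -> open internal node _0 (depth 1)
  pos 1: '(' -> open internal node _1 (depth 2)
  pos 2: '(' -> open internal node _2 (depth 3)
  pos 6: ')' -> close internal node _2 (now at depth 2)
  pos 10: '(' -> open internal node _3 (depth 3)
  pos 14: ')' -> close internal node _3 (now at depth 2)
  pos 17: ')' -> close internal node _1 (now at depth 1)
  pos 20: ')' -> close internal node _0 (now at depth 0)
Total internal nodes: 4
BFS adjacency from root:
  _0: _1 Q
  _1: _2 S _3 W
  _2: F J
  _3: V H

Answer: _0: _1 Q
_1: _2 S _3 W
_2: F J
_3: V H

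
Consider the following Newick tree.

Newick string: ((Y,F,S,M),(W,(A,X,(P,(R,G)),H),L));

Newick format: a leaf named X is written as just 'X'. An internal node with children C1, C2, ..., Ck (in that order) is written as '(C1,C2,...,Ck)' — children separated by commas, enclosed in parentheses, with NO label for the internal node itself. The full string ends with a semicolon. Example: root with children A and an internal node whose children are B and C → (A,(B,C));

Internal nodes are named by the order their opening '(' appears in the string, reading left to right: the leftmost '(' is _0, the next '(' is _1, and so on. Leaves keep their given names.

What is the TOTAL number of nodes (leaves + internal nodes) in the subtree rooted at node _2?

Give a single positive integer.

Newick: ((Y,F,S,M),(W,(A,X,(P,(R,G)),H),L));
Locate _2: it is the '(' at position 11 (the 3rd '(' reading left to right).
Query: subtree rooted at _2
_2: subtree_size = 1 + 11
  W: subtree_size = 1 + 0
  _3: subtree_size = 1 + 8
    A: subtree_size = 1 + 0
    X: subtree_size = 1 + 0
    _4: subtree_size = 1 + 4
      P: subtree_size = 1 + 0
      _5: subtree_size = 1 + 2
        R: subtree_size = 1 + 0
        G: subtree_size = 1 + 0
    H: subtree_size = 1 + 0
  L: subtree_size = 1 + 0
Total subtree size of _2: 12

Answer: 12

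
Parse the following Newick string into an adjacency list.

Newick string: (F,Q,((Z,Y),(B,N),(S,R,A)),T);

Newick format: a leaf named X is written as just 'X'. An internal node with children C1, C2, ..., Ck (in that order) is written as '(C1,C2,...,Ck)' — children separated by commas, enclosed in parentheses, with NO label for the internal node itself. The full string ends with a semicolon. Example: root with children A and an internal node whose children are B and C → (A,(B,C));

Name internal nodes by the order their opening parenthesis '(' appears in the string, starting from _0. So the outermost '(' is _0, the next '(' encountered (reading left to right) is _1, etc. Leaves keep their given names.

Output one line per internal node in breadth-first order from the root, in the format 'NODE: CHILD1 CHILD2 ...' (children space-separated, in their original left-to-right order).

Input: (F,Q,((Z,Y),(B,N),(S,R,A)),T);
Scanning left-to-right, naming '(' by encounter order:
  pos 0: '(' -> open internal node _0 (depth 1)
  pos 5: '(' -> open internal node _1 (depth 2)
  pos 6: '(' -> open internal node _2 (depth 3)
  pos 10: ')' -> close internal node _2 (now at depth 2)
  pos 12: '(' -> open internal node _3 (depth 3)
  pos 16: ')' -> close internal node _3 (now at depth 2)
  pos 18: '(' -> open internal node _4 (depth 3)
  pos 24: ')' -> close internal node _4 (now at depth 2)
  pos 25: ')' -> close internal node _1 (now at depth 1)
  pos 28: ')' -> close internal node _0 (now at depth 0)
Total internal nodes: 5
BFS adjacency from root:
  _0: F Q _1 T
  _1: _2 _3 _4
  _2: Z Y
  _3: B N
  _4: S R A

Answer: _0: F Q _1 T
_1: _2 _3 _4
_2: Z Y
_3: B N
_4: S R A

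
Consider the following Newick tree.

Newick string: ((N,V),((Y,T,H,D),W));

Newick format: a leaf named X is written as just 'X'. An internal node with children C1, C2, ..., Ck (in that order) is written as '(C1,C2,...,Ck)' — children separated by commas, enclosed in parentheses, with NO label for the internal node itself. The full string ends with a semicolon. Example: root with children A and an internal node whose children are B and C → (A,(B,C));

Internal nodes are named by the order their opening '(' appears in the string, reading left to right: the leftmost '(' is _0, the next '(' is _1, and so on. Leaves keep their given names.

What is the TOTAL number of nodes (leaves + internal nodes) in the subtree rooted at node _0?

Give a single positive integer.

Newick: ((N,V),((Y,T,H,D),W));
Locate _0: it is the '(' at position 0 (the 1st '(' reading left to right).
Query: subtree rooted at _0
_0: subtree_size = 1 + 10
  _1: subtree_size = 1 + 2
    N: subtree_size = 1 + 0
    V: subtree_size = 1 + 0
  _2: subtree_size = 1 + 6
    _3: subtree_size = 1 + 4
      Y: subtree_size = 1 + 0
      T: subtree_size = 1 + 0
      H: subtree_size = 1 + 0
      D: subtree_size = 1 + 0
    W: subtree_size = 1 + 0
Total subtree size of _0: 11

Answer: 11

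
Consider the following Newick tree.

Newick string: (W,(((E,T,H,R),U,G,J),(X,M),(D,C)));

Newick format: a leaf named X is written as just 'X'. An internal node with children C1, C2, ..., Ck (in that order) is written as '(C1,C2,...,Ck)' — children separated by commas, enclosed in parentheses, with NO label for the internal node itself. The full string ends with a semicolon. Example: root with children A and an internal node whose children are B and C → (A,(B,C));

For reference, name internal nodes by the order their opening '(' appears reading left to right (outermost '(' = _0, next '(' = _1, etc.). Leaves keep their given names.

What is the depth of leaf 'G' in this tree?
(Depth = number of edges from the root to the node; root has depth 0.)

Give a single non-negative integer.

Newick: (W,(((E,T,H,R),U,G,J),(X,M),(D,C)));
Naming internals by '(' encounter order: outermost '(' = _0, next = _1, ...
Query node: G
Path from root: _0 -> _1 -> _2 -> G
Depth of G: 3 (number of edges from root)

Answer: 3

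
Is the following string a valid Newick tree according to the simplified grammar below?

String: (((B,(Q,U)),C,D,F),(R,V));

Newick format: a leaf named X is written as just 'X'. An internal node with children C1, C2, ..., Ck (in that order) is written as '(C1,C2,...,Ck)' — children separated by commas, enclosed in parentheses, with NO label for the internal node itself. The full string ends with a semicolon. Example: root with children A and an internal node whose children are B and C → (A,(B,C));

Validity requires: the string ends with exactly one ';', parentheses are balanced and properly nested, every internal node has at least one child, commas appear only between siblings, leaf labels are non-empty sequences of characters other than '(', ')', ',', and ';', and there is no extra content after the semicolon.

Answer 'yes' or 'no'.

Input: (((B,(Q,U)),C,D,F),(R,V));
Paren balance: 5 '(' vs 5 ')' OK
Ends with single ';': True
Full parse: OK
Valid: True

Answer: yes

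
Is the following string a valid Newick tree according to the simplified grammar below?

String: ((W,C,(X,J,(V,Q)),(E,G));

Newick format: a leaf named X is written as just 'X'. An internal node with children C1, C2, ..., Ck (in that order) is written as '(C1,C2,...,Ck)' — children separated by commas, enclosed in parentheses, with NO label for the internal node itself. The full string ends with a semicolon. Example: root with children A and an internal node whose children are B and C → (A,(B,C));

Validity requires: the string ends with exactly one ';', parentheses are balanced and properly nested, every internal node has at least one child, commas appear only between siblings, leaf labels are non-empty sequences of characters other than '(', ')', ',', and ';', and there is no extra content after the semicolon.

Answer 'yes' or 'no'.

Input: ((W,C,(X,J,(V,Q)),(E,G));
Paren balance: 5 '(' vs 4 ')' MISMATCH
Ends with single ';': True
Full parse: FAILS (expected , or ) at pos 24)
Valid: False

Answer: no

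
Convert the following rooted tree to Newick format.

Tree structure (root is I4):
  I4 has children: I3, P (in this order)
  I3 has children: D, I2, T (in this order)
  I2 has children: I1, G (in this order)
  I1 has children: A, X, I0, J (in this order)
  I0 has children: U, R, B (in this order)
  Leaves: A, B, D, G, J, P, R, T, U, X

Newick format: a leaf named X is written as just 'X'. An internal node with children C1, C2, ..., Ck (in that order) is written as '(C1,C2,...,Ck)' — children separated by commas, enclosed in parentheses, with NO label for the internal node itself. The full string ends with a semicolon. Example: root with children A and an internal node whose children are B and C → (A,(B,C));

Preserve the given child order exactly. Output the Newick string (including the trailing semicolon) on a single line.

Answer: ((D,((A,X,(U,R,B),J),G),T),P);

Derivation:
internal I4 with children ['I3', 'P']
  internal I3 with children ['D', 'I2', 'T']
    leaf 'D' → 'D'
    internal I2 with children ['I1', 'G']
      internal I1 with children ['A', 'X', 'I0', 'J']
        leaf 'A' → 'A'
        leaf 'X' → 'X'
        internal I0 with children ['U', 'R', 'B']
          leaf 'U' → 'U'
          leaf 'R' → 'R'
          leaf 'B' → 'B'
        → '(U,R,B)'
        leaf 'J' → 'J'
      → '(A,X,(U,R,B),J)'
      leaf 'G' → 'G'
    → '((A,X,(U,R,B),J),G)'
    leaf 'T' → 'T'
  → '(D,((A,X,(U,R,B),J),G),T)'
  leaf 'P' → 'P'
→ '((D,((A,X,(U,R,B),J),G),T),P)'
Final: ((D,((A,X,(U,R,B),J),G),T),P);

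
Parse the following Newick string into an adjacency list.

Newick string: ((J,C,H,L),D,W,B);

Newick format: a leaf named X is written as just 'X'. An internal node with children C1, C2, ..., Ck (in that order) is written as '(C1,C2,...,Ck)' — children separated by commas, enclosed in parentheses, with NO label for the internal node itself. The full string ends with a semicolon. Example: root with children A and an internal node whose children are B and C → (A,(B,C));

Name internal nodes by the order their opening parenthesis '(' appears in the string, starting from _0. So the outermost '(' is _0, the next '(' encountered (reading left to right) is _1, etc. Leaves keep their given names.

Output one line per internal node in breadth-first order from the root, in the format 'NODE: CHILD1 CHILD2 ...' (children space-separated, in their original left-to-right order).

Input: ((J,C,H,L),D,W,B);
Scanning left-to-right, naming '(' by encounter order:
  pos 0: '(' -> open internal node _0 (depth 1)
  pos 1: '(' -> open internal node _1 (depth 2)
  pos 9: ')' -> close internal node _1 (now at depth 1)
  pos 16: ')' -> close internal node _0 (now at depth 0)
Total internal nodes: 2
BFS adjacency from root:
  _0: _1 D W B
  _1: J C H L

Answer: _0: _1 D W B
_1: J C H L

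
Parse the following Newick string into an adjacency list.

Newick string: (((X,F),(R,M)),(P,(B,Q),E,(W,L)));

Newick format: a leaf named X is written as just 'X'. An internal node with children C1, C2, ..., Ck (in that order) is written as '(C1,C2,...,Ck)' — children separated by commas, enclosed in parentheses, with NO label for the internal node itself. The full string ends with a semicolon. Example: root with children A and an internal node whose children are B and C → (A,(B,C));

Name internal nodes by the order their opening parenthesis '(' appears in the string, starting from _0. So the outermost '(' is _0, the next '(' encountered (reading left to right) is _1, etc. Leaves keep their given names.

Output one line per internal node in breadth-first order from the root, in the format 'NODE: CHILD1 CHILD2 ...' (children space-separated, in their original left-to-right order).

Input: (((X,F),(R,M)),(P,(B,Q),E,(W,L)));
Scanning left-to-right, naming '(' by encounter order:
  pos 0: '(' -> open internal node _0 (depth 1)
  pos 1: '(' -> open internal node _1 (depth 2)
  pos 2: '(' -> open internal node _2 (depth 3)
  pos 6: ')' -> close internal node _2 (now at depth 2)
  pos 8: '(' -> open internal node _3 (depth 3)
  pos 12: ')' -> close internal node _3 (now at depth 2)
  pos 13: ')' -> close internal node _1 (now at depth 1)
  pos 15: '(' -> open internal node _4 (depth 2)
  pos 18: '(' -> open internal node _5 (depth 3)
  pos 22: ')' -> close internal node _5 (now at depth 2)
  pos 26: '(' -> open internal node _6 (depth 3)
  pos 30: ')' -> close internal node _6 (now at depth 2)
  pos 31: ')' -> close internal node _4 (now at depth 1)
  pos 32: ')' -> close internal node _0 (now at depth 0)
Total internal nodes: 7
BFS adjacency from root:
  _0: _1 _4
  _1: _2 _3
  _4: P _5 E _6
  _2: X F
  _3: R M
  _5: B Q
  _6: W L

Answer: _0: _1 _4
_1: _2 _3
_4: P _5 E _6
_2: X F
_3: R M
_5: B Q
_6: W L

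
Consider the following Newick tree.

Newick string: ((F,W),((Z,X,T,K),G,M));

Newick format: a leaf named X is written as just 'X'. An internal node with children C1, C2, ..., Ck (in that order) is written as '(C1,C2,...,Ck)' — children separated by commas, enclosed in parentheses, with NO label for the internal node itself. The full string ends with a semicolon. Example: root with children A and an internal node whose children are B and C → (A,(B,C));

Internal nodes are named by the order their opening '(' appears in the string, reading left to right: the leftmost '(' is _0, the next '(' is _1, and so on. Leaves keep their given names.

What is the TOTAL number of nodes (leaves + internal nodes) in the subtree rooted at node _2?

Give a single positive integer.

Answer: 8

Derivation:
Newick: ((F,W),((Z,X,T,K),G,M));
Locate _2: it is the '(' at position 7 (the 3rd '(' reading left to right).
Query: subtree rooted at _2
_2: subtree_size = 1 + 7
  _3: subtree_size = 1 + 4
    Z: subtree_size = 1 + 0
    X: subtree_size = 1 + 0
    T: subtree_size = 1 + 0
    K: subtree_size = 1 + 0
  G: subtree_size = 1 + 0
  M: subtree_size = 1 + 0
Total subtree size of _2: 8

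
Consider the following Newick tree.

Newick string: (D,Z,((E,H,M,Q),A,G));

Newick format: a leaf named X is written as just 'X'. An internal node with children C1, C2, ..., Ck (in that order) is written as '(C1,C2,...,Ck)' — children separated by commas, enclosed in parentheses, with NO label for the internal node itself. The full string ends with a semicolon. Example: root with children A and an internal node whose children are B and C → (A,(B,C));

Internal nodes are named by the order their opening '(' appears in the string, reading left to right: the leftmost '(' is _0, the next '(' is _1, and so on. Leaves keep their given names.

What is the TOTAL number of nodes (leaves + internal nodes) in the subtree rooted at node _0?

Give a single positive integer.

Newick: (D,Z,((E,H,M,Q),A,G));
Locate _0: it is the '(' at position 0 (the 1st '(' reading left to right).
Query: subtree rooted at _0
_0: subtree_size = 1 + 10
  D: subtree_size = 1 + 0
  Z: subtree_size = 1 + 0
  _1: subtree_size = 1 + 7
    _2: subtree_size = 1 + 4
      E: subtree_size = 1 + 0
      H: subtree_size = 1 + 0
      M: subtree_size = 1 + 0
      Q: subtree_size = 1 + 0
    A: subtree_size = 1 + 0
    G: subtree_size = 1 + 0
Total subtree size of _0: 11

Answer: 11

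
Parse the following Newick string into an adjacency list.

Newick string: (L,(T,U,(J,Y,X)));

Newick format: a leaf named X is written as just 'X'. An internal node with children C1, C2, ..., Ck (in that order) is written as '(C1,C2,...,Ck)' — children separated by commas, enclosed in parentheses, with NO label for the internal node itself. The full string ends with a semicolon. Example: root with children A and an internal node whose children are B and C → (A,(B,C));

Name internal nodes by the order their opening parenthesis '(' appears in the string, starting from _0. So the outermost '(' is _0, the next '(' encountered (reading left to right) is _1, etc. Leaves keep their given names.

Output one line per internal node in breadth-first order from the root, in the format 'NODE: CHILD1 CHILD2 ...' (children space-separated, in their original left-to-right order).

Answer: _0: L _1
_1: T U _2
_2: J Y X

Derivation:
Input: (L,(T,U,(J,Y,X)));
Scanning left-to-right, naming '(' by encounter order:
  pos 0: '(' -> open internal node _0 (depth 1)
  pos 3: '(' -> open internal node _1 (depth 2)
  pos 8: '(' -> open internal node _2 (depth 3)
  pos 14: ')' -> close internal node _2 (now at depth 2)
  pos 15: ')' -> close internal node _1 (now at depth 1)
  pos 16: ')' -> close internal node _0 (now at depth 0)
Total internal nodes: 3
BFS adjacency from root:
  _0: L _1
  _1: T U _2
  _2: J Y X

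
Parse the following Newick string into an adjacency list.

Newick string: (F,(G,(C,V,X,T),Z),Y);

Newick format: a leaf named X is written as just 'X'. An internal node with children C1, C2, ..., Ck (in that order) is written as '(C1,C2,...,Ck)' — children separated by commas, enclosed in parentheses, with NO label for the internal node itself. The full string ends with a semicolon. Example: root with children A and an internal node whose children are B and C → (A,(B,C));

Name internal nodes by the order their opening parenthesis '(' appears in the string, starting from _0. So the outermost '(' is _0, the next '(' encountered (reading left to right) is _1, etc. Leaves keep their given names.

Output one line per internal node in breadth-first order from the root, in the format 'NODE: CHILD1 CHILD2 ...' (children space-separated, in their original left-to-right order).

Input: (F,(G,(C,V,X,T),Z),Y);
Scanning left-to-right, naming '(' by encounter order:
  pos 0: '(' -> open internal node _0 (depth 1)
  pos 3: '(' -> open internal node _1 (depth 2)
  pos 6: '(' -> open internal node _2 (depth 3)
  pos 14: ')' -> close internal node _2 (now at depth 2)
  pos 17: ')' -> close internal node _1 (now at depth 1)
  pos 20: ')' -> close internal node _0 (now at depth 0)
Total internal nodes: 3
BFS adjacency from root:
  _0: F _1 Y
  _1: G _2 Z
  _2: C V X T

Answer: _0: F _1 Y
_1: G _2 Z
_2: C V X T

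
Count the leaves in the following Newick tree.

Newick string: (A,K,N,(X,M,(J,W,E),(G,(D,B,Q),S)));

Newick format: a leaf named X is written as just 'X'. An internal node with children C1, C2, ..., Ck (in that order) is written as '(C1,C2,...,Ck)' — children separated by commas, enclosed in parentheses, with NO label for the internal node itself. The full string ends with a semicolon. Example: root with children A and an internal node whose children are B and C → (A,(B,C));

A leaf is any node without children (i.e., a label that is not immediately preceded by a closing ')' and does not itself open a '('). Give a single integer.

Answer: 13

Derivation:
Newick: (A,K,N,(X,M,(J,W,E),(G,(D,B,Q),S)));
Scan left-to-right; a leaf is any maximal label run not followed by '(':
  pos 1: leaf 'A' → count = 1
  pos 3: leaf 'K' → count = 2
  pos 5: leaf 'N' → count = 3
  pos 8: leaf 'X' → count = 4
  pos 10: leaf 'M' → count = 5
  pos 13: leaf 'J' → count = 6
  pos 15: leaf 'W' → count = 7
  pos 17: leaf 'E' → count = 8
  pos 21: leaf 'G' → count = 9
  pos 24: leaf 'D' → count = 10
  pos 26: leaf 'B' → count = 11
  pos 28: leaf 'Q' → count = 12
  pos 31: leaf 'S' → count = 13
Total leaves: 13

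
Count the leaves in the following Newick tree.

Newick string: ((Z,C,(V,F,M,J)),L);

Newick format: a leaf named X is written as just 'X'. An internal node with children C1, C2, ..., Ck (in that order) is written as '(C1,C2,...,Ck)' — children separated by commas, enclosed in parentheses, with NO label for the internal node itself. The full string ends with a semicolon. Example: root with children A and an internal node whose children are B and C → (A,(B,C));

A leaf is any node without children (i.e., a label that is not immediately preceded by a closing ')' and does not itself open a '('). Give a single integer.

Answer: 7

Derivation:
Newick: ((Z,C,(V,F,M,J)),L);
Scan left-to-right; a leaf is any maximal label run not followed by '(':
  pos 2: leaf 'Z' → count = 1
  pos 4: leaf 'C' → count = 2
  pos 7: leaf 'V' → count = 3
  pos 9: leaf 'F' → count = 4
  pos 11: leaf 'M' → count = 5
  pos 13: leaf 'J' → count = 6
  pos 17: leaf 'L' → count = 7
Total leaves: 7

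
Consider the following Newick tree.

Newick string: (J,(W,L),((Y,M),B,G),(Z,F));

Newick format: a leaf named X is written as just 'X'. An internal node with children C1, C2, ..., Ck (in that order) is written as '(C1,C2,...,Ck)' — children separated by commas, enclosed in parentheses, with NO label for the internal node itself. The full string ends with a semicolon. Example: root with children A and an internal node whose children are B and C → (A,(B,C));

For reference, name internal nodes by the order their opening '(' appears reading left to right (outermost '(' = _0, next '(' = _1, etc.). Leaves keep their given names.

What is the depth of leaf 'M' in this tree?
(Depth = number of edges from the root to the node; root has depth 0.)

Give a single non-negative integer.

Newick: (J,(W,L),((Y,M),B,G),(Z,F));
Naming internals by '(' encounter order: outermost '(' = _0, next = _1, ...
Query node: M
Path from root: _0 -> _2 -> _3 -> M
Depth of M: 3 (number of edges from root)

Answer: 3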